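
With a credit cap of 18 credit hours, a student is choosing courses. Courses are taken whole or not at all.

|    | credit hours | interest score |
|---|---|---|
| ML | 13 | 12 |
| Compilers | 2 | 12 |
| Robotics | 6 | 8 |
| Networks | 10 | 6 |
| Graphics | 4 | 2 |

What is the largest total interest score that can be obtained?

Allowing fractional choices, the relaxed optimum would be about 29.2, but courses are indivisible.
ML + Compilers: credit hours 13 + 2 = 15 ≤ 18, interest score 12 + 12 = 24.
Compilers + Robotics + Graphics: credit hours 2 + 6 + 4 = 12 ≤ 18, interest score 12 + 8 + 2 = 22.
Compilers + Robotics + Networks: credit hours 2 + 6 + 10 = 18 ≤ 18, interest score 12 + 8 + 6 = 26.
Best is Compilers, Robotics, and Networks with total interest score 26.

26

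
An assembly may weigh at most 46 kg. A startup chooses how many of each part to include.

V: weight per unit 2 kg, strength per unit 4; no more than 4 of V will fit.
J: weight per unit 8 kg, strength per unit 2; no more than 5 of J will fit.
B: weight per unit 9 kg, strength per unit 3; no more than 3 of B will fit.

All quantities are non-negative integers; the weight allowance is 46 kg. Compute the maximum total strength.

4×V, 1×J, and 3×B: weight 43 ≤ 46, strength 4·4 + 1·2 + 3·3 = 27.
4×V, 2×J, and 2×B: weight 42 ≤ 46, strength 4·4 + 2·2 + 2·3 = 26.
Best is 27.

27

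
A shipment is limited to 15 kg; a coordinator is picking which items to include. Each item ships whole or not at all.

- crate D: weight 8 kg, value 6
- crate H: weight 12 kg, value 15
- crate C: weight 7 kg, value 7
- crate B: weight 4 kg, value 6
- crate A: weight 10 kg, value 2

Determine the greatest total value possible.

crate D + crate C: weight 8 + 7 = 15 ≤ 15, value 6 + 7 = 13.
crate C + crate B: weight 7 + 4 = 11 ≤ 15, value 7 + 6 = 13.
crate H: weight 12 ≤ 15, value 15.
Best is crate H with total value 15.

15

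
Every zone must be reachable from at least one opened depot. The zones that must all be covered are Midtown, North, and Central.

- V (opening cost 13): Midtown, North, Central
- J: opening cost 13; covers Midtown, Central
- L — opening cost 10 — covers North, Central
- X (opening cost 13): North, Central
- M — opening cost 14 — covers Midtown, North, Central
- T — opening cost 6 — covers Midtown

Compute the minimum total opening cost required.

This is an integer covering problem.
V alone covers Midtown, North, Central — every zone.
Total opening cost: 13.
No cover costs less than 13.

13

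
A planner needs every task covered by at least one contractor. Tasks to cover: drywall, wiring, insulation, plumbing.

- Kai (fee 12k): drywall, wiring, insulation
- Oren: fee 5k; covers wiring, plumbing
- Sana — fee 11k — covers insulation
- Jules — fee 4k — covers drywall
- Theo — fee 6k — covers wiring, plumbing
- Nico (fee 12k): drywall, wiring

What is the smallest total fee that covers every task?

This is an integer covering problem.
The greedy cost-per-new-task heuristic would pick Oren, Jules, and Sana for 20, but a cheaper cover exists.
Choose Kai and Oren: together they cover drywall, wiring, insulation, plumbing — every task.
Total fee: 12 + 5 = 17.
No cover costs less than 17.

17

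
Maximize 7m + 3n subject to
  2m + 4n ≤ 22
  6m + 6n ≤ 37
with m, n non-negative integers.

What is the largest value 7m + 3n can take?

42

The continuous relaxation peaks at (6.17, 0) with value 43.17; rounding to a feasible lattice point costs some objective.
(m,n)=(6,0): 2·6+4·0=12≤22, 6·6+6·0=36≤37, objective 42.
(m,n)=(5,1): 2·5+4·1=14≤22, 6·5+6·1=36≤37, objective 38.
(m,n)=(5,0): 2·5+4·0=10≤22, 6·5+6·0=30≤37, objective 35.
No feasible integer point exceeds 42.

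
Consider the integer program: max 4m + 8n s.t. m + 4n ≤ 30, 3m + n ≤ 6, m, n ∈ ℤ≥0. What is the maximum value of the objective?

48

(m,n)=(0,6): 1·0+4·6=24≤30, 3·0+1·6=6≤6, objective 48.
(m,n)=(0,5): 1·0+4·5=20≤30, 3·0+1·5=5≤6, objective 40.
No feasible integer point exceeds 48.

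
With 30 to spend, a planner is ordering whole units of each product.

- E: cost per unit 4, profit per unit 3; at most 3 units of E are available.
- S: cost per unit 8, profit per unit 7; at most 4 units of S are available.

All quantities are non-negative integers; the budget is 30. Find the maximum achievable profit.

24

1×E and 3×S: cost 28 ≤ 30, profit 1·3 + 3·7 = 24.
3×E and 2×S: cost 28 ≤ 30, profit 3·3 + 2·7 = 23.
Best is 24.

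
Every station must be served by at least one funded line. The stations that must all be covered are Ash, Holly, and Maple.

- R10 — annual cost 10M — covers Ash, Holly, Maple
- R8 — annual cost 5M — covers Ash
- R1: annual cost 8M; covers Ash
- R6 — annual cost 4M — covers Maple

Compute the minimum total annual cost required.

R10 alone covers Ash, Holly, Maple — every station.
Total annual cost: 10.
No cover costs less than 10.

10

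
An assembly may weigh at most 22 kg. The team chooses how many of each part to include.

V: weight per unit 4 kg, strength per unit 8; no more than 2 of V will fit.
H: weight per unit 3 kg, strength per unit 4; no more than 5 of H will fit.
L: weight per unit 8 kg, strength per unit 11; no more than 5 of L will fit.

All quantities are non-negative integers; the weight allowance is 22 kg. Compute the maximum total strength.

35

V has the best ratio (8/4); taking only V gives at most 2×8 = 16 (stopped by the supply cap of 2).
Mixing does better — 2×V, 2×H, and 1×L: weight 22 ≤ 22, strength 2·8 + 2·4 + 1·11 = 35.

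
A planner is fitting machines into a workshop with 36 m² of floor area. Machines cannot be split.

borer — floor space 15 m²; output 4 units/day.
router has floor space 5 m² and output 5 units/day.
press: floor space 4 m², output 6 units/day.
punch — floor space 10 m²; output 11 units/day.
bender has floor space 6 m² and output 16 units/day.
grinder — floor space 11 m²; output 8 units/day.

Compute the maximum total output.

This is a 0-1 knapsack instance.
Take router, press, punch, bender, and grinder: floor space 5 + 4 + 10 + 6 + 11 = 36 ≤ 36, output 5 + 6 + 11 + 16 + 8 = 46.
No other feasible combination does better.

46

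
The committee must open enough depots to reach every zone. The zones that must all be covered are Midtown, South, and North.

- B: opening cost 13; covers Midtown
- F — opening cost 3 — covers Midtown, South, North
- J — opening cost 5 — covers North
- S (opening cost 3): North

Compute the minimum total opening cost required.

F alone covers Midtown, South, North — every zone.
Total opening cost: 3.
No cover costs less than 3.

3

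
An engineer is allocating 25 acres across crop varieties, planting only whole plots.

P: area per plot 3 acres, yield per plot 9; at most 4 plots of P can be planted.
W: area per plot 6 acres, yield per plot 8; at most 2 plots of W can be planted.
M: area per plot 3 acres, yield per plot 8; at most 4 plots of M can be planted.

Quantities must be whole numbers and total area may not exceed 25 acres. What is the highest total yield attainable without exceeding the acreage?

This is a bounded integer knapsack.
4×P and 4×M: area 24 ≤ 25, yield 4·9 + 4·8 = 68.
4×P and 3×M: area 21 ≤ 25, yield 4·9 + 3·8 = 60.
Best is 68.

68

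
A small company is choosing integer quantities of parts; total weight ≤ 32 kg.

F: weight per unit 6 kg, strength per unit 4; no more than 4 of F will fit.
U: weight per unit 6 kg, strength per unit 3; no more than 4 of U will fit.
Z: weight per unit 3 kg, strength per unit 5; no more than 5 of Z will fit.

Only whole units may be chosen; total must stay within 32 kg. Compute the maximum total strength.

This is a bounded integer knapsack.
1×F, 1×U, and 5×Z: weight 27 ≤ 32, strength 1·4 + 1·3 + 5·5 = 32.
2×F and 5×Z: weight 27 ≤ 32, strength 2·4 + 5·5 = 33.
Best is 33.

33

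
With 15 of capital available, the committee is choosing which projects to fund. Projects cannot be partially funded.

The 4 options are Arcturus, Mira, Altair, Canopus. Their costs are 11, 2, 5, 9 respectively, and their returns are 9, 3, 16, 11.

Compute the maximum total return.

This is an integer program with binary decision variables.
Mira + Altair: cost 2 + 5 = 7 ≤ 15, return 3 + 16 = 19.
Altair + Canopus: cost 5 + 9 = 14 ≤ 15, return 16 + 11 = 27.
Altair: cost 5 ≤ 15, return 16.
Best is Altair and Canopus with total return 27.

27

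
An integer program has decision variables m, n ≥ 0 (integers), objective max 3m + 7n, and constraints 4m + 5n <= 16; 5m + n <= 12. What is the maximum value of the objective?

(m,n)=(0,3): 4·0+5·3=15≤16, 5·0+1·3=3≤12, objective 21.
(m,n)=(1,2): 4·1+5·2=14≤16, 5·1+1·2=7≤12, objective 17.
(m,n)=(0,2): 4·0+5·2=10≤16, 5·0+1·2=2≤12, objective 14.
No feasible integer point exceeds 21.

21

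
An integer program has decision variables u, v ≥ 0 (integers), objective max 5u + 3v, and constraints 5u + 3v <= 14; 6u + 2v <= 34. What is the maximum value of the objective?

14

(u,v)=(1,3): 5·1+3·3=14≤14, 6·1+2·3=12≤34, objective 14.
(u,v)=(0,4): 5·0+3·4=12≤14, 6·0+2·4=8≤34, objective 12.
(u,v)=(1,2): 5·1+3·2=11≤14, 6·1+2·2=10≤34, objective 11.
Maximum is 14 at (u,v)=(1,3).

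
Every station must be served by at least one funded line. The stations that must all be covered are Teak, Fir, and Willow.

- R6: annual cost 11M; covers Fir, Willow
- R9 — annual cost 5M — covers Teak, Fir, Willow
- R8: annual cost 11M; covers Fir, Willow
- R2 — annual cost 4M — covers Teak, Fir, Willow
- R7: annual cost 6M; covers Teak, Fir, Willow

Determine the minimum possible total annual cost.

This is an integer covering problem.
R2 alone covers Teak, Fir, Willow — every station.
Total annual cost: 4.
No cover costs less than 4.

4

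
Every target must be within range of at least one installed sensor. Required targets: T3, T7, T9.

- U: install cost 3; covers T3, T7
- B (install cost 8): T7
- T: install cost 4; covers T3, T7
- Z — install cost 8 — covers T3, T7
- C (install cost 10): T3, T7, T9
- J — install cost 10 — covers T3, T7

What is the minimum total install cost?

10

This is a weighted set-cover instance.
The greedy cost-per-new-target heuristic would pick U and C for 13, but a cheaper cover exists.
C alone covers T3, T7, T9 — every target.
Total install cost: 10.
No cover costs less than 10.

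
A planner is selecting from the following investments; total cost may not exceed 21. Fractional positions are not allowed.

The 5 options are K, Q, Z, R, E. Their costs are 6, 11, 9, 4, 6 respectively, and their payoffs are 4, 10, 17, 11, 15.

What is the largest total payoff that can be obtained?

K + Z + E: cost 6 + 9 + 6 = 21 ≤ 21, payoff 4 + 17 + 15 = 36.
Z + R + E: cost 9 + 4 + 6 = 19 ≤ 21, payoff 17 + 11 + 15 = 43.
Best is Z, R, and E with total payoff 43.

43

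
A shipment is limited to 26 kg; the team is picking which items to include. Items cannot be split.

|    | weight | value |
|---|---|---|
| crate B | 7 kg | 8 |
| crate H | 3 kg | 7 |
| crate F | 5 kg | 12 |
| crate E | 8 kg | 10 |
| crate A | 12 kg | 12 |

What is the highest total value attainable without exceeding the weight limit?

37

This is an integer program with binary decision variables.
Take crate B, crate H, crate F, and crate E: weight 7 + 3 + 5 + 8 = 23 ≤ 26, value 8 + 7 + 12 + 10 = 37.
No other feasible combination does better.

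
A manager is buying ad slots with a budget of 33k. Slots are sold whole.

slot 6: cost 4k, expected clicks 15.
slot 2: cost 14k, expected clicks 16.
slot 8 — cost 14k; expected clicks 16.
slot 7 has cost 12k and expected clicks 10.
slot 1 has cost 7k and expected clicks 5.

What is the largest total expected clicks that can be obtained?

slot 6 + slot 2 + slot 8: cost 4 + 14 + 14 = 32 ≤ 33, expected clicks 15 + 16 + 16 = 47.
slot 6 + slot 2 + slot 7: cost 4 + 14 + 12 = 30 ≤ 33, expected clicks 15 + 16 + 10 = 41.
Best is slot 6, slot 2, and slot 8 with total expected clicks 47.

47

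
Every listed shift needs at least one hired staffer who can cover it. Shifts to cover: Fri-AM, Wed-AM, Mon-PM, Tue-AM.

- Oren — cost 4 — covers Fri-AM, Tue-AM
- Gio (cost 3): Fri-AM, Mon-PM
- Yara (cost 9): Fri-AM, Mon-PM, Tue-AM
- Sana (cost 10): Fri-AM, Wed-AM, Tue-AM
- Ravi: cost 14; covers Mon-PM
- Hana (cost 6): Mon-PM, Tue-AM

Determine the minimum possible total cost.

13

The greedy cost-per-new-shift heuristic would pick Gio, Oren, and Sana for 17, but a cheaper cover exists.
Choose Gio and Sana: together they cover Fri-AM, Wed-AM, Mon-PM, Tue-AM — every shift.
Total cost: 3 + 10 = 13.
No cover costs less than 13.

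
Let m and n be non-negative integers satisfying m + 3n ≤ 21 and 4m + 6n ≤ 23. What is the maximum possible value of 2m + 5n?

(m,n)=(1,3): 1·1+3·3=10≤21, 4·1+6·3=22≤23, objective 17.
(m,n)=(0,3): 1·0+3·3=9≤21, 4·0+6·3=18≤23, objective 15.
Maximum is 17 at (m,n)=(1,3).

17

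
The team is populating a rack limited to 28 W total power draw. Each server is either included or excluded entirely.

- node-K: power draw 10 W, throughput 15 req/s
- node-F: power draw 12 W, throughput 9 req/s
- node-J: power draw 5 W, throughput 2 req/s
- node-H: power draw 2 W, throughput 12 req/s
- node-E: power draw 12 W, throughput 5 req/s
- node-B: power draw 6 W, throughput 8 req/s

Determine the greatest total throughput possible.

This is an integer program with binary decision variables.
Take node-K, node-J, node-H, and node-B: power draw 10 + 5 + 2 + 6 = 23 ≤ 28, throughput 15 + 2 + 12 + 8 = 37.
No other feasible combination does better.

37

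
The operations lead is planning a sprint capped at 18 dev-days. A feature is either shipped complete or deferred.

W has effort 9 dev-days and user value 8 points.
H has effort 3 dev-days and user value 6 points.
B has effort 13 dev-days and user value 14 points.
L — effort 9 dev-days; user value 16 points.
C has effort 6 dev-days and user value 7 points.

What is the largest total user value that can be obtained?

29

Take H, L, and C: effort 3 + 9 + 6 = 18 ≤ 18, user value 6 + 16 + 7 = 29.
No other feasible combination does better.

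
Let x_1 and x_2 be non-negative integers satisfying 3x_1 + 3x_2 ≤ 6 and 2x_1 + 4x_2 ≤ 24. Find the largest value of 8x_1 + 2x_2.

(x_1,x_2)=(2,0): 3·2+3·0=6≤6, 2·2+4·0=4≤24, objective 16.
(x_1,x_2)=(1,1): 3·1+3·1=6≤6, 2·1+4·1=6≤24, objective 10.
Maximum is 16 at (x_1,x_2)=(2,0).

16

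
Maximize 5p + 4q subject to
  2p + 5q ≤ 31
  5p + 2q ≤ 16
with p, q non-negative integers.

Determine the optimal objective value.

25

Relaxing integrality, the LP optimum is 27.71 at (p,q) = (0.857, 5.86), which is not an integer point.
(p,q)=(1,5): 2·1+5·5=27≤31, 5·1+2·5=15≤16, objective 25.
(p,q)=(0,6): 2·0+5·6=30≤31, 5·0+2·6=12≤16, objective 24.
(p,q)=(1,4): 2·1+5·4=22≤31, 5·1+2·4=13≤16, objective 21.
No feasible integer point exceeds 25.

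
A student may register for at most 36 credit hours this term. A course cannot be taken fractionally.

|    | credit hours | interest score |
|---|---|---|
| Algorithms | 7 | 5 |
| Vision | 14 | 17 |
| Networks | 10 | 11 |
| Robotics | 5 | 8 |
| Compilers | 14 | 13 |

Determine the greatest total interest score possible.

41

Take Algorithms, Vision, Networks, and Robotics: credit hours 7 + 14 + 10 + 5 = 36 ≤ 36, interest score 5 + 17 + 11 + 8 = 41.
No other feasible combination does better.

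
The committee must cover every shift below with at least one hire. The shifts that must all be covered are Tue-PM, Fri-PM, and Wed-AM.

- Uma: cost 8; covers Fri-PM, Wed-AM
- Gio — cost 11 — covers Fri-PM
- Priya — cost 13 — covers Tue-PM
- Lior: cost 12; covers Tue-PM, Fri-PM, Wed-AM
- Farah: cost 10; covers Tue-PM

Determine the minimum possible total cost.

12

This is a weighted set-cover instance.
Lior alone covers Tue-PM, Fri-PM, Wed-AM — every shift.
Total cost: 12.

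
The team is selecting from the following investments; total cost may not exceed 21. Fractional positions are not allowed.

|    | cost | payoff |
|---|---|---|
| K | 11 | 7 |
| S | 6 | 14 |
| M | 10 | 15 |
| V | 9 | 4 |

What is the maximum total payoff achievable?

K + S: cost 11 + 6 = 17 ≤ 21, payoff 7 + 14 = 21.
K + M: cost 11 + 10 = 21 ≤ 21, payoff 7 + 15 = 22.
S + M: cost 6 + 10 = 16 ≤ 21, payoff 14 + 15 = 29.
Best is S and M with total payoff 29.

29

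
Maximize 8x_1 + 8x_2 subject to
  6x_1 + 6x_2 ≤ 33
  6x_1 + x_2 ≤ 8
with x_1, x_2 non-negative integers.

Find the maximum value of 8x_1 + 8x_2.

(x_1,x_2)=(0,5) is feasible, giving 40.
(x_1,x_2)=(0,4) is feasible, giving 32.
Maximum is 40 at (x_1,x_2)=(0,5).

40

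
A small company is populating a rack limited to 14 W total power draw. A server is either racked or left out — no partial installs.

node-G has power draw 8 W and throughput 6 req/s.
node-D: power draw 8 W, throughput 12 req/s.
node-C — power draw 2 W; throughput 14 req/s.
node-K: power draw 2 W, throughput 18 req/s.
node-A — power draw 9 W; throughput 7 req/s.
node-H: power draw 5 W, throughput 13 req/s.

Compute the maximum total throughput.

45

Allowing fractional choices, the relaxed optimum would be about 52.5, but servers are indivisible.
node-C + node-K + node-A: power draw 2 + 2 + 9 = 13 ≤ 14, throughput 14 + 18 + 7 = 39.
node-C + node-K + node-H: power draw 2 + 2 + 5 = 9 ≤ 14, throughput 14 + 18 + 13 = 45.
node-D + node-C + node-K: power draw 8 + 2 + 2 = 12 ≤ 14, throughput 12 + 14 + 18 = 44.
Best is node-C, node-K, and node-H with total throughput 45.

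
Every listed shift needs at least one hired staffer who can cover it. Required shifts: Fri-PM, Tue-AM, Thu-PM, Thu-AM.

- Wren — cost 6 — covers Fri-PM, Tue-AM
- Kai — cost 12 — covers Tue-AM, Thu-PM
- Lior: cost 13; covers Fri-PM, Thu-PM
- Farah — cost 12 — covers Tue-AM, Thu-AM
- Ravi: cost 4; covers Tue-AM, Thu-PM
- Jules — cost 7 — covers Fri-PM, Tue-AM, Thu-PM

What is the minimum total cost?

19

This is a weighted set-cover instance.
The greedy cost-per-new-shift heuristic would pick Ravi, Wren, and Farah for 22, but a cheaper cover exists.
Choose Farah and Jules: together they cover Fri-PM, Tue-AM, Thu-PM, Thu-AM — every shift.
Total cost: 12 + 7 = 19.
No cover costs less than 19.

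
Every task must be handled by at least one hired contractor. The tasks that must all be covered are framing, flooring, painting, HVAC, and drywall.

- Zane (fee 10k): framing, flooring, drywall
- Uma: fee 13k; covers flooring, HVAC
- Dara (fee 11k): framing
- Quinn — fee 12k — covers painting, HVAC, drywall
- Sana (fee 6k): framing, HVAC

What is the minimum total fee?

The greedy cost-per-new-task heuristic would pick Sana, Zane, and Quinn for 28, but a cheaper cover exists.
Choose Zane and Quinn: together they cover framing, flooring, painting, HVAC, drywall — every task.
Total fee: 10 + 12 = 22.
No cover costs less than 22.

22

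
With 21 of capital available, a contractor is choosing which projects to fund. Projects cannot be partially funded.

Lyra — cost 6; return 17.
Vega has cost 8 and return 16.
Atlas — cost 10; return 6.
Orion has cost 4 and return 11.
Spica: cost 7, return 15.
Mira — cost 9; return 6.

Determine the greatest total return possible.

48

Lyra + Vega + Orion: cost 6 + 8 + 4 = 18 ≤ 21, return 17 + 16 + 11 = 44.
Lyra + Vega + Spica: cost 6 + 8 + 7 = 21 ≤ 21, return 17 + 16 + 15 = 48.
Lyra + Orion + Spica: cost 6 + 4 + 7 = 17 ≤ 21, return 17 + 11 + 15 = 43.
Best is Lyra, Vega, and Spica with total return 48.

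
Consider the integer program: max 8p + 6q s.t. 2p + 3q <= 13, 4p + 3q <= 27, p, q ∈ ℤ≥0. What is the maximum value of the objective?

48

The continuous relaxation peaks at (6.5, 0) with value 52.00; rounding to a feasible lattice point costs some objective.
(p,q)=(6,0) is feasible, giving 48.
(p,q)=(5,1) is feasible, giving 46.
(p,q)=(5,0) is feasible, giving 40.
Maximum is 48 at (p,q)=(6,0).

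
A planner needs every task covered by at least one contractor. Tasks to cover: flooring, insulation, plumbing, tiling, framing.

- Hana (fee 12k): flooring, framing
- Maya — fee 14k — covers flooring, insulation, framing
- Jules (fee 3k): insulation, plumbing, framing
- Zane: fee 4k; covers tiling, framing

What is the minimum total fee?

19

Choose Hana, Jules, and Zane: together they cover flooring, insulation, plumbing, tiling, framing — every task.
Total fee: 12 + 3 + 4 = 19.
No cover costs less than 19.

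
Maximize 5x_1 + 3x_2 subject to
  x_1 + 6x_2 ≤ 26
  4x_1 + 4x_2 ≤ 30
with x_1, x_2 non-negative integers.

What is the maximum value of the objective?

35

The continuous relaxation peaks at (7.5, 0) with value 37.50; rounding to a feasible lattice point costs some objective.
(x_1,x_2)=(7,0): 1·7+6·0=7≤26, 4·7+4·0=28≤30, objective 35.
(x_1,x_2)=(6,1): 1·6+6·1=12≤26, 4·6+4·1=28≤30, objective 33.
(x_1,x_2)=(6,0): 1·6+6·0=6≤26, 4·6+4·0=24≤30, objective 30.
No feasible integer point exceeds 35.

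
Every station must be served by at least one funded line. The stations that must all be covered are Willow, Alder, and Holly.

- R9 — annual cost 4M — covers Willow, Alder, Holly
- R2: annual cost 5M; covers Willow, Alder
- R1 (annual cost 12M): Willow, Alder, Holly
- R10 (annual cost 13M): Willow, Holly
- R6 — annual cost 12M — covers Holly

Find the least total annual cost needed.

R9 alone covers Willow, Alder, Holly — every station.
Total annual cost: 4.
No cover costs less than 4.

4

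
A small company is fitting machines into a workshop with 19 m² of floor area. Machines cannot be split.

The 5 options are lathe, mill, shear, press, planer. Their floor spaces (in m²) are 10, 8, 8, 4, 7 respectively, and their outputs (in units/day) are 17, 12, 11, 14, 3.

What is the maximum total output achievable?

Treat it as a binary knapsack problem.
Take lathe and press: floor space 10 + 4 = 14 ≤ 19, output 17 + 14 = 31.
No other feasible combination does better.

31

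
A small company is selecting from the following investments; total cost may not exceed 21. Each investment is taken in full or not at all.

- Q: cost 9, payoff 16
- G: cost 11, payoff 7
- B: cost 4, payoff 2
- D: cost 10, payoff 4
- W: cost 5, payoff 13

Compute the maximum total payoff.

31

Q + B + W: cost 9 + 4 + 5 = 18 ≤ 21, payoff 16 + 2 + 13 = 31.
Q + W: cost 9 + 5 = 14 ≤ 21, payoff 16 + 13 = 29.
Best is Q, B, and W with total payoff 31.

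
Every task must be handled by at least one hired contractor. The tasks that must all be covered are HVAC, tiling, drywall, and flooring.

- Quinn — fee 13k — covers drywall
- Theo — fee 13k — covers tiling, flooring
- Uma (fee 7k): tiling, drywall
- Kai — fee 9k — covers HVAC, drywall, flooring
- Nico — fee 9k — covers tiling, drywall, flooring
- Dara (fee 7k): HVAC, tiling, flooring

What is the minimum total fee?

Choose Uma and Dara: together they cover HVAC, tiling, drywall, flooring — every task.
Total fee: 7 + 7 = 14.
No cover costs less than 14.

14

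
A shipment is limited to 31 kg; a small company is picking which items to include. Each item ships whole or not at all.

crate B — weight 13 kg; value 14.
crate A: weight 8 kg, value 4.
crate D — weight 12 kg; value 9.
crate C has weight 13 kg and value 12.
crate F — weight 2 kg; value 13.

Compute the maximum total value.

Allowing fractional choices, the relaxed optimum would be about 41.2, but items are indivisible.
crate B + crate C + crate F: weight 13 + 13 + 2 = 28 ≤ 31, value 14 + 12 + 13 = 39.
crate D + crate C + crate F: weight 12 + 13 + 2 = 27 ≤ 31, value 9 + 12 + 13 = 34.
crate B + crate D + crate F: weight 13 + 12 + 2 = 27 ≤ 31, value 14 + 9 + 13 = 36.
Best is crate B, crate C, and crate F with total value 39.

39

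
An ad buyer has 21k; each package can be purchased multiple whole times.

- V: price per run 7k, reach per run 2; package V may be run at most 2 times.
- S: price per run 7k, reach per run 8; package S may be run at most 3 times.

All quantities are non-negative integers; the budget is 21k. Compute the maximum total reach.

24

S has the best ratio (8/7); taking only S gives at most 3×8 = 24 (stopped by the price limit).
Optimal: 3×S: price 21 ≤ 21, reach 3·8 = 24.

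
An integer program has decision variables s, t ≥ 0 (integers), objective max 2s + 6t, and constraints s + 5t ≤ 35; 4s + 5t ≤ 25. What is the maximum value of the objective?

30

(s,t)=(0,5): 1·0+5·5=25≤35, 4·0+5·5=25≤25, objective 30.
(s,t)=(1,4): 1·1+5·4=21≤35, 4·1+5·4=24≤25, objective 26.
(s,t)=(0,4): 1·0+5·4=20≤35, 4·0+5·4=20≤25, objective 24.
No feasible integer point exceeds 30.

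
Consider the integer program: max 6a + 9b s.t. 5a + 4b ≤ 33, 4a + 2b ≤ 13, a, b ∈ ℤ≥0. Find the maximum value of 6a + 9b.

54

Relaxing integrality, the LP optimum is 58.50 at (a,b) = (0, 6.5), which is not an integer point.
(a,b)=(0,6): 5·0+4·6=24≤33, 4·0+2·6=12≤13, objective 54.
(a,b)=(0,5): 5·0+4·5=20≤33, 4·0+2·5=10≤13, objective 45.
The best lattice point is (0,6), giving 54.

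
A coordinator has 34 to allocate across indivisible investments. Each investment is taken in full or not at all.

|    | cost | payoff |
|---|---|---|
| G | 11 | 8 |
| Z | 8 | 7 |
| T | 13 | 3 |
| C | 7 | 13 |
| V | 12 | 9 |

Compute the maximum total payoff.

30

Allowing fractional choices, the relaxed optimum would be about 34.1, but investments are indivisible.
Z + C + V: cost 8 + 7 + 12 = 27 ≤ 34, payoff 7 + 13 + 9 = 29.
G + C + V: cost 11 + 7 + 12 = 30 ≤ 34, payoff 8 + 13 + 9 = 30.
Best is G, C, and V with total payoff 30.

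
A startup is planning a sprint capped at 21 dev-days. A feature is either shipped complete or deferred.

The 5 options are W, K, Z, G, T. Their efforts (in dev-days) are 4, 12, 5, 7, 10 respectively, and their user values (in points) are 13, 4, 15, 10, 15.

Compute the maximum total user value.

Allowing fractional choices, the relaxed optimum would be about 45.9, but features are indivisible.
W + Z + T: effort 4 + 5 + 10 = 19 ≤ 21, user value 13 + 15 + 15 = 43.
W + Z + G: effort 4 + 5 + 7 = 16 ≤ 21, user value 13 + 15 + 10 = 38.
Best is W, Z, and T with total user value 43.

43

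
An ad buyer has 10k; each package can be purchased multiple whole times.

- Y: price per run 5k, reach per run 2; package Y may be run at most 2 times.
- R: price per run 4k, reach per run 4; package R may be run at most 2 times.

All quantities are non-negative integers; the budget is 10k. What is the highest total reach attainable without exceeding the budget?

8

R has the best ratio (4/4); taking only R gives at most 2×4 = 8 (stopped by the price limit).
Optimal: 2×R: price 8 ≤ 10, reach 2·4 = 8.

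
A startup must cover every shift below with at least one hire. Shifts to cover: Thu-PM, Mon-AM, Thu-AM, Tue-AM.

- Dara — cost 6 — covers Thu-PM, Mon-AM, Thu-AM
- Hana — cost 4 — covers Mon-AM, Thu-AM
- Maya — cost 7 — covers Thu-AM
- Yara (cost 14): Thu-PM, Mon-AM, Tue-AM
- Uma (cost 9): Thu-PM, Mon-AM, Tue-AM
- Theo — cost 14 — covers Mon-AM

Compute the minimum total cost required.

13

The greedy cost-per-new-shift heuristic would pick Dara and Uma for 15, but a cheaper cover exists.
Choose Hana and Uma: together they cover Thu-PM, Mon-AM, Thu-AM, Tue-AM — every shift.
Total cost: 4 + 9 = 13.
No cover costs less than 13.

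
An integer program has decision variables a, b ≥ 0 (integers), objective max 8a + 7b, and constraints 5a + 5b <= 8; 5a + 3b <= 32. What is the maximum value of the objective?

(a,b)=(1,0) is feasible, giving 8.
(a,b)=(0,1) is feasible, giving 7.
(a,b)=(0,0) is feasible, giving 0.
The best lattice point is (1,0), giving 8.

8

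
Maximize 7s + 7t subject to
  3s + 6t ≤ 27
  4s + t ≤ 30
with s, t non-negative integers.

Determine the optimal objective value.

56

(s,t)=(7,1) is feasible, giving 56.
(s,t)=(6,1) is feasible, giving 49.
(s,t)=(7,0) is feasible, giving 49.
Maximum is 56 at (s,t)=(7,1).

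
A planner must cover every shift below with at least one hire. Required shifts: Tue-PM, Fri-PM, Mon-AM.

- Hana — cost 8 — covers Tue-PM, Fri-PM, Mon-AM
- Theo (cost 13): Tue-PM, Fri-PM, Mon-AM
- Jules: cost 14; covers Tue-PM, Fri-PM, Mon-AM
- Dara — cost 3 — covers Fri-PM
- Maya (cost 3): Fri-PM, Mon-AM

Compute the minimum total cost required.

The greedy cost-per-new-shift heuristic would pick Maya and Hana for 11, but a cheaper cover exists.
Hana alone covers Tue-PM, Fri-PM, Mon-AM — every shift.
Total cost: 8.
No cover costs less than 8.

8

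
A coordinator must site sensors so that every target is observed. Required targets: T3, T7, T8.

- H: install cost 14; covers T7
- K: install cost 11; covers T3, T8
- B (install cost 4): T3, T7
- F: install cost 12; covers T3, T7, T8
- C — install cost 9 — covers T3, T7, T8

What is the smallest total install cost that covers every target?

This is an integer covering problem.
The greedy cost-per-new-target heuristic would pick B and C for 13, but a cheaper cover exists.
C alone covers T3, T7, T8 — every target.
Total install cost: 9.
No cover costs less than 9.

9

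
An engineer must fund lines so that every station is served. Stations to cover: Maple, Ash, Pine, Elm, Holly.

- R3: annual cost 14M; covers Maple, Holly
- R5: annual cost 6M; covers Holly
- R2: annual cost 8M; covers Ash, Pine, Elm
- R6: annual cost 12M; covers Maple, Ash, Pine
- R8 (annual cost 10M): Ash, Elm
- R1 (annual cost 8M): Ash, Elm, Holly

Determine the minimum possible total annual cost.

20

The greedy cost-per-new-station heuristic would pick R2, R5, and R6 for 26, but a cheaper cover exists.
Choose R6 and R1: together they cover Maple, Ash, Pine, Elm, Holly — every station.
Total annual cost: 12 + 8 = 20.
No cover costs less than 20.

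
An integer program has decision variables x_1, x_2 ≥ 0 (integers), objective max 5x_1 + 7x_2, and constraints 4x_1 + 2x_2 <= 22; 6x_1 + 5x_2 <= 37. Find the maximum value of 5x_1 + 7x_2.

Relaxing integrality, the LP optimum is 51.80 at (x_1,x_2) = (0, 7.4), which is not an integer point.
(x_1,x_2)=(0,7): 4·0+2·7=14≤22, 6·0+5·7=35≤37, objective 49.
(x_1,x_2)=(1,6): 4·1+2·6=16≤22, 6·1+5·6=36≤37, objective 47.
Maximum is 49 at (x_1,x_2)=(0,7).

49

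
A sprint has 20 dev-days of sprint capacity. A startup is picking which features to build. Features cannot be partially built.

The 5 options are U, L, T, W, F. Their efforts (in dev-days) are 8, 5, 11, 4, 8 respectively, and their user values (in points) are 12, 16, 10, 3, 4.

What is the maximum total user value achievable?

This is an integer program with binary decision variables.
Allowing fractional choices, the relaxed optimum would be about 34.4, but features are indivisible.
L + T + W: effort 5 + 11 + 4 = 20 ≤ 20, user value 16 + 10 + 3 = 29.
U + L + W: effort 8 + 5 + 4 = 17 ≤ 20, user value 12 + 16 + 3 = 31.
Best is U, L, and W with total user value 31.

31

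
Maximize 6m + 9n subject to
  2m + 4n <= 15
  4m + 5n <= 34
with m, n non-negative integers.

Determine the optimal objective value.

(m,n)=(7,0) is feasible, giving 42.
(m,n)=(6,0) is feasible, giving 36.
No feasible integer point exceeds 42.

42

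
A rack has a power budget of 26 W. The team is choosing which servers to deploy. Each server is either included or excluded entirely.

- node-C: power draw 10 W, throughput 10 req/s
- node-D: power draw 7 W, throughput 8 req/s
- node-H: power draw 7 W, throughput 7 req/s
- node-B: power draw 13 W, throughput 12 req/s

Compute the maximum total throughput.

This is an integer program with binary decision variables.
node-C + node-D + node-H: power draw 10 + 7 + 7 = 24 ≤ 26, throughput 10 + 8 + 7 = 25.
node-C + node-B: power draw 10 + 13 = 23 ≤ 26, throughput 10 + 12 = 22.
Best is node-C, node-D, and node-H with total throughput 25.

25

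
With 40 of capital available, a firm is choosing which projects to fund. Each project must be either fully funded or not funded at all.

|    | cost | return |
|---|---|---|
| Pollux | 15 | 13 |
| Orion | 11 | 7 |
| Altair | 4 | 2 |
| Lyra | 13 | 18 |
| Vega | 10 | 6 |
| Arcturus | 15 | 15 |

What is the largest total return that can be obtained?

Allowing fractional choices, the relaxed optimum would be about 43.4, but projects are indivisible.
Orion + Lyra + Arcturus: cost 11 + 13 + 15 = 39 ≤ 40, return 7 + 18 + 15 = 40.
Pollux + Orion + Lyra: cost 15 + 11 + 13 = 39 ≤ 40, return 13 + 7 + 18 = 38.
Lyra + Vega + Arcturus: cost 13 + 10 + 15 = 38 ≤ 40, return 18 + 6 + 15 = 39.
Best is Orion, Lyra, and Arcturus with total return 40.

40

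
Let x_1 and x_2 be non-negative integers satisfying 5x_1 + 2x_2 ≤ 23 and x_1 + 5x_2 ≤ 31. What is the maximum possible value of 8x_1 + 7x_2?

52

The continuous relaxation peaks at (2.3, 5.74) with value 58.61; rounding to a feasible lattice point costs some objective.
(x_1,x_2)=(3,4): 5·3+2·4=23≤23, 1·3+5·4=23≤31, objective 52.
(x_1,x_2)=(2,5): 5·2+2·5=20≤23, 1·2+5·5=27≤31, objective 51.
The best lattice point is (3,4), giving 52.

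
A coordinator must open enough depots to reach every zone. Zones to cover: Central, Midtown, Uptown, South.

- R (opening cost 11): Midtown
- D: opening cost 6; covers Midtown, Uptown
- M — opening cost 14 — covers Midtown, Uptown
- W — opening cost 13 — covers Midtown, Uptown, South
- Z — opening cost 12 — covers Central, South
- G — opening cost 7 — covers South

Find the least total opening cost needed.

18

Choose D and Z: together they cover Central, Midtown, Uptown, South — every zone.
Total opening cost: 6 + 12 = 18.
No cover costs less than 18.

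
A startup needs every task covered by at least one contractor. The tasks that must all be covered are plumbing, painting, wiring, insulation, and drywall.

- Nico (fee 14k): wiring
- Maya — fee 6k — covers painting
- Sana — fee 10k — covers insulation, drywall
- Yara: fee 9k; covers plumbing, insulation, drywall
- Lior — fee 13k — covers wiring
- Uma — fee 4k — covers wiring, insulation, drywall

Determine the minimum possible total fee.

19

This is an integer covering problem.
Choose Maya, Yara, and Uma: together they cover plumbing, painting, wiring, insulation, drywall — every task.
Total fee: 6 + 9 + 4 = 19.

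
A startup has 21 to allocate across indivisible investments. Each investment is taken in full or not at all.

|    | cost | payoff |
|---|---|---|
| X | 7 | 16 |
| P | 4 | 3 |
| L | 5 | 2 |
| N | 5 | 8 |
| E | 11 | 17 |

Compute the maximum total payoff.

X + E: cost 7 + 11 = 18 ≤ 21, payoff 16 + 17 = 33.
X + P + L + N: cost 7 + 4 + 5 + 5 = 21 ≤ 21, payoff 16 + 3 + 2 + 8 = 29.
P + N + E: cost 4 + 5 + 11 = 20 ≤ 21, payoff 3 + 8 + 17 = 28.
Best is X and E with total payoff 33.

33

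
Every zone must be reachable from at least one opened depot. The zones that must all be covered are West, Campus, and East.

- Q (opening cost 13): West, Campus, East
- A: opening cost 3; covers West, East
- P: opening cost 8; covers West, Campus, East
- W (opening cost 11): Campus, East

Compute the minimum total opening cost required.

P alone covers West, Campus, East — every zone.
Total opening cost: 8.

8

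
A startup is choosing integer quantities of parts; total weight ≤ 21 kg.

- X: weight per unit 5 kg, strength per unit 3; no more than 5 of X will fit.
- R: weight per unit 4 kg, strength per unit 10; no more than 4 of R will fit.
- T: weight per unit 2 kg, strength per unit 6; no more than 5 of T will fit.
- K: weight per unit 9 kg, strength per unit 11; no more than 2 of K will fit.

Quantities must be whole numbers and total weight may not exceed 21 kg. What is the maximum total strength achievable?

54

Take 3×R and 4×T: weight 20 ≤ 21, strength 3·10 + 4·6 = 54.
No other integer combination yields more.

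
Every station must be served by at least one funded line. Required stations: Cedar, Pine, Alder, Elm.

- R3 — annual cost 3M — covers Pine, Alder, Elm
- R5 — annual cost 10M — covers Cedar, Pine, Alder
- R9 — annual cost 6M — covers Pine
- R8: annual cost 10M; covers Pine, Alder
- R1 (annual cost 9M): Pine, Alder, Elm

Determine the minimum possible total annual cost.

Choose R3 and R5: together they cover Cedar, Pine, Alder, Elm — every station.
Total annual cost: 3 + 10 = 13.
No cover costs less than 13.

13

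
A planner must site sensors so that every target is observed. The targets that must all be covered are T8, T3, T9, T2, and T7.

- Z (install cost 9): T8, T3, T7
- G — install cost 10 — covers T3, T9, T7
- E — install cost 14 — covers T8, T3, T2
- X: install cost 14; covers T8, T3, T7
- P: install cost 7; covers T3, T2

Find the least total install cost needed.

The greedy cost-per-new-target heuristic would pick Z, P, and G for 26, but a cheaper cover exists.
Choose G and E: together they cover T8, T3, T9, T2, T7 — every target.
Total install cost: 10 + 14 = 24.
No cover costs less than 24.

24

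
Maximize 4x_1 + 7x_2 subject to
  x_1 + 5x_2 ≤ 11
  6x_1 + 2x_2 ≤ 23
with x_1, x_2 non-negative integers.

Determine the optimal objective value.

Relaxing integrality, the LP optimum is 24.04 at (x_1,x_2) = (3.32, 1.54), which is not an integer point.
(x_1,x_2)=(3,1): 1·3+5·1=8≤11, 6·3+2·1=20≤23, objective 19.
(x_1,x_2)=(2,1): 1·2+5·1=7≤11, 6·2+2·1=14≤23, objective 15.
(x_1,x_2)=(3,0): 1·3+5·0=3≤11, 6·3+2·0=18≤23, objective 12.
(x_1,x_2)=(2,0): 1·2+5·0=2≤11, 6·2+2·0=12≤23, objective 8.
The best lattice point is (3,1), giving 19.

19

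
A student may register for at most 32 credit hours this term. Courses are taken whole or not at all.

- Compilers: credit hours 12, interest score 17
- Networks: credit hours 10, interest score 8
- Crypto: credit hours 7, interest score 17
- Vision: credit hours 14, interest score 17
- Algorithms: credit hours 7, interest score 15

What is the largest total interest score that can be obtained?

Compilers + Crypto + Algorithms: credit hours 12 + 7 + 7 = 26 ≤ 32, interest score 17 + 17 + 15 = 49.
Compilers + Networks + Crypto: credit hours 12 + 10 + 7 = 29 ≤ 32, interest score 17 + 8 + 17 = 42.
Crypto + Vision + Algorithms: credit hours 7 + 14 + 7 = 28 ≤ 32, interest score 17 + 17 + 15 = 49.
The maximum interest score is 49; one optimal choice is Compilers, Crypto, and Algorithms.

49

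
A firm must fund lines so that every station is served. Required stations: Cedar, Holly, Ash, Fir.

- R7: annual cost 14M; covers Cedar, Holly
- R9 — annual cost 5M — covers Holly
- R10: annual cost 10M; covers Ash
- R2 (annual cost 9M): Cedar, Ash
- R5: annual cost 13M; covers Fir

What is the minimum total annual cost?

Choose R9, R2, and R5: together they cover Cedar, Holly, Ash, Fir — every station.
Total annual cost: 5 + 9 + 13 = 27.
No cover costs less than 27.

27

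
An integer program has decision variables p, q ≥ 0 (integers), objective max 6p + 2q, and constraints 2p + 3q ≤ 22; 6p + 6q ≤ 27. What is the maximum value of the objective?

Relaxing integrality, the LP optimum is 27.00 at (p,q) = (4.5, 0), which is not an integer point.
(p,q)=(4,0): 2·4+3·0=8≤22, 6·4+6·0=24≤27, objective 24.
(p,q)=(3,1): 2·3+3·1=9≤22, 6·3+6·1=24≤27, objective 20.
(p,q)=(3,0): 2·3+3·0=6≤22, 6·3+6·0=18≤27, objective 18.
No feasible integer point exceeds 24.

24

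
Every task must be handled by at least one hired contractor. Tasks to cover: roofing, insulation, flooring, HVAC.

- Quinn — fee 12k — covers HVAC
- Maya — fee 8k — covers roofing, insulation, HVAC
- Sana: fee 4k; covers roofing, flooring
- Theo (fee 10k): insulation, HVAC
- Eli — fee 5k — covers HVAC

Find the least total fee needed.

12

Choose Maya and Sana: together they cover roofing, insulation, flooring, HVAC — every task.
Total fee: 8 + 4 = 12.
No cover costs less than 12.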